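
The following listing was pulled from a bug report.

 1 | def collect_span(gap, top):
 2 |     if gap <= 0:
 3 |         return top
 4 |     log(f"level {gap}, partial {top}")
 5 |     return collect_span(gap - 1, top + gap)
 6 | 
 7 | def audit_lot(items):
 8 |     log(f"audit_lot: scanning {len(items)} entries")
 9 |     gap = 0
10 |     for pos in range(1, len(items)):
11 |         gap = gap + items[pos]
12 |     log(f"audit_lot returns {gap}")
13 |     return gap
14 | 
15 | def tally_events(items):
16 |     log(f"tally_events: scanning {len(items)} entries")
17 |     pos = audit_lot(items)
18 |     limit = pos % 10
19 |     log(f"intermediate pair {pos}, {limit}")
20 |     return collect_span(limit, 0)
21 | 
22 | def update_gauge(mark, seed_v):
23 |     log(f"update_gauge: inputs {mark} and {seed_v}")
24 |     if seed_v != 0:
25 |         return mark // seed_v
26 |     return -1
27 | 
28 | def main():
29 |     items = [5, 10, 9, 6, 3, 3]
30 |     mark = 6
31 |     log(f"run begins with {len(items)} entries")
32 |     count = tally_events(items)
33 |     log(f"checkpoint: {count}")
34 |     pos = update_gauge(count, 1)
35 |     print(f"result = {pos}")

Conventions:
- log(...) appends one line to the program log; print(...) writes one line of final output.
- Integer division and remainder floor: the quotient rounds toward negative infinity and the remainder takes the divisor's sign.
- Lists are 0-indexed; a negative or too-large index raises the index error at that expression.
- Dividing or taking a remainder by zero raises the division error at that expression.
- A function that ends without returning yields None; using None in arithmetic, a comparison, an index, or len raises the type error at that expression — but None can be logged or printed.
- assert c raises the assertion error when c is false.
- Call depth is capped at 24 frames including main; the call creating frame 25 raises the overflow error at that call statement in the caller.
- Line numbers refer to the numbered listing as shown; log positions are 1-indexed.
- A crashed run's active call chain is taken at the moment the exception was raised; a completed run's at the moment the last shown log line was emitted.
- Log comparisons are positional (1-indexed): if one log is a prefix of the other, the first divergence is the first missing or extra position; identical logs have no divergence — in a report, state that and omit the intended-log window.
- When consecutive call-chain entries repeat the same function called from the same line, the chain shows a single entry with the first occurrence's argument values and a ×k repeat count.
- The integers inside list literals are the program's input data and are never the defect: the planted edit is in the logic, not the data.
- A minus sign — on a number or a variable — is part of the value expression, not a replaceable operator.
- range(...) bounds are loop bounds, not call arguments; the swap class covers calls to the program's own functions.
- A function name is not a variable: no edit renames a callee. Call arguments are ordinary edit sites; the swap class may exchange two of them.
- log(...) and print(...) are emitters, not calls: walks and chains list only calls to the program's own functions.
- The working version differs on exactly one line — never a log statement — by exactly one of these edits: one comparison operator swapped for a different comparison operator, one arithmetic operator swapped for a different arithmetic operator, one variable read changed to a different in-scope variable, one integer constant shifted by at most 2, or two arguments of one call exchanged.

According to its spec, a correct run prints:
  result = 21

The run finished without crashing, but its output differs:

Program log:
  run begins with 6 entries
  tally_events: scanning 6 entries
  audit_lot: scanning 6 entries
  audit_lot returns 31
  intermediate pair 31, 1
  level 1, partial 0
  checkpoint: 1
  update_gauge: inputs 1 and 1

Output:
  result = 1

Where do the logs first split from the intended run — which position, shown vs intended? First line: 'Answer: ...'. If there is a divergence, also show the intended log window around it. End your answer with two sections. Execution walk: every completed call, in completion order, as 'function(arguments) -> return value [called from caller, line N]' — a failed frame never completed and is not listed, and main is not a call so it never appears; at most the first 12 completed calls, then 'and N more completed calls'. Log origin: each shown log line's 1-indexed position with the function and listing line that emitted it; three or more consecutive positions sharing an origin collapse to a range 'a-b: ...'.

Answer: at position 4 the run shows 'audit_lot returns 31' where the working version logs 'audit_lot returns 36'.
Intended log window:
  2: tally_events: scanning 6 entries
  3: audit_lot: scanning 6 entries
  4: audit_lot returns 36
  5: intermediate pair 36, 6
Execution walk:
  audit_lot([5, 10, 9, 6, 3, 3]) -> 31  [called from tally_events, line 17]
  collect_span(0, 1) -> 1  [called from collect_span, line 5]
  collect_span(1, 0) -> 1  [called from tally_events, line 20]
  tally_events([5, 10, 9, 6, 3, 3]) -> 1  [called from main, line 32]
  update_gauge(1, 1) -> 1  [called from main, line 34]
Log origin:
  1: emitted by main (line 31)
  2: emitted by tally_events (line 16)
  3: emitted by audit_lot (line 8)
  4: emitted by audit_lot (line 12)
  5: emitted by tally_events (line 19)
  6: emitted by collect_span (line 4)
  7: emitted by main (line 33)
  8: emitted by update_gauge (line 23)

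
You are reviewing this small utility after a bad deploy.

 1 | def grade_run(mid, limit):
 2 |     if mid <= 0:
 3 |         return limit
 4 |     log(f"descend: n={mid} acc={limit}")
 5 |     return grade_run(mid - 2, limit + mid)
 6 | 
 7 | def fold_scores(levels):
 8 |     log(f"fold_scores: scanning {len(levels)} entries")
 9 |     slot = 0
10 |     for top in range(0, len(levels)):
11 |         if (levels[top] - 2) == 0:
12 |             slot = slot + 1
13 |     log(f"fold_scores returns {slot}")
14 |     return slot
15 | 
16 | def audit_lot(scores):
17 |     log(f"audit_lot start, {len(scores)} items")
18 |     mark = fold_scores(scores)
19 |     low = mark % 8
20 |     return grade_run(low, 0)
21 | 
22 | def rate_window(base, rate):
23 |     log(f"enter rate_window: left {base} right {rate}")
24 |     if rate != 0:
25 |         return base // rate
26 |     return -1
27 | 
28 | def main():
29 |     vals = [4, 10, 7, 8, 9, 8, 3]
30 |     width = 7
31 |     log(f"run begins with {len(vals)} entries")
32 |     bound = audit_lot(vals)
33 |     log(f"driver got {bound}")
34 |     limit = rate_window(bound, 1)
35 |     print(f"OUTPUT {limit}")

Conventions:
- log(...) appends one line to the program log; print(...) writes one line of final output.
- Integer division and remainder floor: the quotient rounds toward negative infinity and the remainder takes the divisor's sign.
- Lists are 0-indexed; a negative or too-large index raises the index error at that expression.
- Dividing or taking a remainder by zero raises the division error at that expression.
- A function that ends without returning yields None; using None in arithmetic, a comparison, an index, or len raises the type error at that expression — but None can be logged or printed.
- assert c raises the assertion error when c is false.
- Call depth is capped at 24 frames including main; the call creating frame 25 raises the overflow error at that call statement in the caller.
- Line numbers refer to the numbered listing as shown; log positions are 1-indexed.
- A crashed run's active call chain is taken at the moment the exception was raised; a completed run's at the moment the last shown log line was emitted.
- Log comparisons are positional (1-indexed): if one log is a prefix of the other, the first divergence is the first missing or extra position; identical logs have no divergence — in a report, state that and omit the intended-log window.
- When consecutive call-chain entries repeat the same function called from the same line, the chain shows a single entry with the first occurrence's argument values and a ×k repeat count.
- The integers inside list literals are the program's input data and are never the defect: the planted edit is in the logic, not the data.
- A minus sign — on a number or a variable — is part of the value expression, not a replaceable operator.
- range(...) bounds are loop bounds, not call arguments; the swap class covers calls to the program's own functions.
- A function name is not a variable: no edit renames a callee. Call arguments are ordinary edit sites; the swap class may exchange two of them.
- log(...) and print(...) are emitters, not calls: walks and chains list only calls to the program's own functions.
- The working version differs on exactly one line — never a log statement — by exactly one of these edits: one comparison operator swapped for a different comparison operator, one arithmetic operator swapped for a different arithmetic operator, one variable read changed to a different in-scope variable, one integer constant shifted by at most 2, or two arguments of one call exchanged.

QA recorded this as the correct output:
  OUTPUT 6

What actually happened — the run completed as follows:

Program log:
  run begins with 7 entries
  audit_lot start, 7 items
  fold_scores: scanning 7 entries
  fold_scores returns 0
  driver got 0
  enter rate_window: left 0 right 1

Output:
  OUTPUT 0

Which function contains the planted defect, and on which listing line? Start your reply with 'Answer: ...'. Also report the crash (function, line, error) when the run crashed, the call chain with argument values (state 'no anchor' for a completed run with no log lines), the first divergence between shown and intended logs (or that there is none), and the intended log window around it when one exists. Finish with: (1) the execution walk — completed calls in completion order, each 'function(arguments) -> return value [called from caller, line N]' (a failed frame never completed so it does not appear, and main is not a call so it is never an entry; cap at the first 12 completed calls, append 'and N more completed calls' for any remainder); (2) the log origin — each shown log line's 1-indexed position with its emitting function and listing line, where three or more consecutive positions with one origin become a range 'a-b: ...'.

Answer: the defect is in fold_scores at line 11.
Core observation: Everything matches until log position 4, which reads 'fold_scores returns 0' in place of 'fold_scores returns 4'.
Call chain: main -> rate_window(0, 1) (called at line 34).
First divergence: position 4; shown 'fold_scores returns 0' vs intended 'fold_scores returns 4'.
Intended log window:
  2: audit_lot start, 7 items
  3: fold_scores: scanning 7 entries
  4: fold_scores returns 4
  5: descend: n=4 acc=0
Execution walk:
  fold_scores([4, 10, 7, 8, 9, 8, 3]) -> 0  [called from audit_lot, line 18]
  grade_run(0, 0) -> 0  [called from audit_lot, line 20]
  audit_lot([4, 10, 7, 8, 9, 8, 3]) -> 0  [called from main, line 32]
  rate_window(0, 1) -> 0  [called from main, line 34]
Log origins:
  1: emitted by main (line 31)
  2: emitted by audit_lot (line 17)
  3: emitted by fold_scores (line 8)
  4: emitted by fold_scores (line 13)
  5: emitted by main (line 33)
  6: emitted by rate_window (line 23)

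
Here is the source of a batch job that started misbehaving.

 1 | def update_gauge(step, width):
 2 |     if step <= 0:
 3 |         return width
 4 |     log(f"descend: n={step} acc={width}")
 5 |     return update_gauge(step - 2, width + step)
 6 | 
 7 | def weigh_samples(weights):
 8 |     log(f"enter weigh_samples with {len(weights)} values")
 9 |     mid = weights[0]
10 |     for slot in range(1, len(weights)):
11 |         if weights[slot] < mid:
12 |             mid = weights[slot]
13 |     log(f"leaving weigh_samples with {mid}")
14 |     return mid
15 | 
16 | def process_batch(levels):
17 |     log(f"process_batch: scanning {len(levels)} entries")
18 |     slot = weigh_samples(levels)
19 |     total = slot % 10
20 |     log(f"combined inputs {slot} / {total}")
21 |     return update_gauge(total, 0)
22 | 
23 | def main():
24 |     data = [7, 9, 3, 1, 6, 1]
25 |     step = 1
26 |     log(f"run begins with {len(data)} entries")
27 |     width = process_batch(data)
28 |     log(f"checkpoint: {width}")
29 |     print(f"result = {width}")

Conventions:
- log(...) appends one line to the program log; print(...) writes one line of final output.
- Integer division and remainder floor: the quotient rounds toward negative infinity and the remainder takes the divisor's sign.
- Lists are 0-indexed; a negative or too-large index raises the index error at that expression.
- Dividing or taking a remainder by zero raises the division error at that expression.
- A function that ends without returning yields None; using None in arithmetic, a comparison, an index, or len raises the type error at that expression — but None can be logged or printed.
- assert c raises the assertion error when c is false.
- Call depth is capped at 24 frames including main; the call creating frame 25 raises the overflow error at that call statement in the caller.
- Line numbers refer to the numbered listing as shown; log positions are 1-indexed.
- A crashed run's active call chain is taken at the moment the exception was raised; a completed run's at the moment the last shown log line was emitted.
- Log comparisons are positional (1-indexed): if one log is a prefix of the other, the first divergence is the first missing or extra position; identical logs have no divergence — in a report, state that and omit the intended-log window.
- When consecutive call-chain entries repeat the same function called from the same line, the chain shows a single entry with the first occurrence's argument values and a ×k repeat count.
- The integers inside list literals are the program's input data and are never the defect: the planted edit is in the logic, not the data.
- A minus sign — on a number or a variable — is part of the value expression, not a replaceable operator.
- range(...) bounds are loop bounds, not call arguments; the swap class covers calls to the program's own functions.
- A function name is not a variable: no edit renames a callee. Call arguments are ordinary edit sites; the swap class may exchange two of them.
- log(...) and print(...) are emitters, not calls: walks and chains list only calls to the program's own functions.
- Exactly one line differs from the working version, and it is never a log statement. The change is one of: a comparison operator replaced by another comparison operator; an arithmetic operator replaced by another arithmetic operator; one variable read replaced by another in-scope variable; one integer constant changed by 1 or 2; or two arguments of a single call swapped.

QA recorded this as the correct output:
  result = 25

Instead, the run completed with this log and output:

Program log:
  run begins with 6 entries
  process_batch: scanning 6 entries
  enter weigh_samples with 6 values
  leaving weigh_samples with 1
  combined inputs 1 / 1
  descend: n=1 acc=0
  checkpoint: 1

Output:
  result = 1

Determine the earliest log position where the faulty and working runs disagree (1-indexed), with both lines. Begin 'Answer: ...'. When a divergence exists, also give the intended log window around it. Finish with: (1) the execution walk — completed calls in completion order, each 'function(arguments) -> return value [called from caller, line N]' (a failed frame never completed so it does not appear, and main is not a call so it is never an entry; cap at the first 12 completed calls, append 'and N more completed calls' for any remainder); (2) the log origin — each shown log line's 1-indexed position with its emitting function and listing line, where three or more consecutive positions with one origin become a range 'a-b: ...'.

Answer: position 4; shown 'leaving weigh_samples with 1' vs intended 'leaving weigh_samples with 9'.
Intended log window:
  2: process_batch: scanning 6 entries
  3: enter weigh_samples with 6 values
  4: leaving weigh_samples with 9
  5: combined inputs 9 / 9
Execution walk:
  weigh_samples([7, 9, 3, 1, 6, 1]) -> 1  [called from process_batch, line 18]
  update_gauge(-1, 1) -> 1  [called from update_gauge, line 5]
  update_gauge(1, 0) -> 1  [called from process_batch, line 21]
  process_batch([7, 9, 3, 1, 6, 1]) -> 1  [called from main, line 27]
Log line origins:
  1: emitted by main (line 26)
  2: emitted by process_batch (line 17)
  3: emitted by weigh_samples (line 8)
  4: emitted by weigh_samples (line 13)
  5: emitted by process_batch (line 20)
  6: emitted by update_gauge (line 4)
  7: emitted by main (line 28)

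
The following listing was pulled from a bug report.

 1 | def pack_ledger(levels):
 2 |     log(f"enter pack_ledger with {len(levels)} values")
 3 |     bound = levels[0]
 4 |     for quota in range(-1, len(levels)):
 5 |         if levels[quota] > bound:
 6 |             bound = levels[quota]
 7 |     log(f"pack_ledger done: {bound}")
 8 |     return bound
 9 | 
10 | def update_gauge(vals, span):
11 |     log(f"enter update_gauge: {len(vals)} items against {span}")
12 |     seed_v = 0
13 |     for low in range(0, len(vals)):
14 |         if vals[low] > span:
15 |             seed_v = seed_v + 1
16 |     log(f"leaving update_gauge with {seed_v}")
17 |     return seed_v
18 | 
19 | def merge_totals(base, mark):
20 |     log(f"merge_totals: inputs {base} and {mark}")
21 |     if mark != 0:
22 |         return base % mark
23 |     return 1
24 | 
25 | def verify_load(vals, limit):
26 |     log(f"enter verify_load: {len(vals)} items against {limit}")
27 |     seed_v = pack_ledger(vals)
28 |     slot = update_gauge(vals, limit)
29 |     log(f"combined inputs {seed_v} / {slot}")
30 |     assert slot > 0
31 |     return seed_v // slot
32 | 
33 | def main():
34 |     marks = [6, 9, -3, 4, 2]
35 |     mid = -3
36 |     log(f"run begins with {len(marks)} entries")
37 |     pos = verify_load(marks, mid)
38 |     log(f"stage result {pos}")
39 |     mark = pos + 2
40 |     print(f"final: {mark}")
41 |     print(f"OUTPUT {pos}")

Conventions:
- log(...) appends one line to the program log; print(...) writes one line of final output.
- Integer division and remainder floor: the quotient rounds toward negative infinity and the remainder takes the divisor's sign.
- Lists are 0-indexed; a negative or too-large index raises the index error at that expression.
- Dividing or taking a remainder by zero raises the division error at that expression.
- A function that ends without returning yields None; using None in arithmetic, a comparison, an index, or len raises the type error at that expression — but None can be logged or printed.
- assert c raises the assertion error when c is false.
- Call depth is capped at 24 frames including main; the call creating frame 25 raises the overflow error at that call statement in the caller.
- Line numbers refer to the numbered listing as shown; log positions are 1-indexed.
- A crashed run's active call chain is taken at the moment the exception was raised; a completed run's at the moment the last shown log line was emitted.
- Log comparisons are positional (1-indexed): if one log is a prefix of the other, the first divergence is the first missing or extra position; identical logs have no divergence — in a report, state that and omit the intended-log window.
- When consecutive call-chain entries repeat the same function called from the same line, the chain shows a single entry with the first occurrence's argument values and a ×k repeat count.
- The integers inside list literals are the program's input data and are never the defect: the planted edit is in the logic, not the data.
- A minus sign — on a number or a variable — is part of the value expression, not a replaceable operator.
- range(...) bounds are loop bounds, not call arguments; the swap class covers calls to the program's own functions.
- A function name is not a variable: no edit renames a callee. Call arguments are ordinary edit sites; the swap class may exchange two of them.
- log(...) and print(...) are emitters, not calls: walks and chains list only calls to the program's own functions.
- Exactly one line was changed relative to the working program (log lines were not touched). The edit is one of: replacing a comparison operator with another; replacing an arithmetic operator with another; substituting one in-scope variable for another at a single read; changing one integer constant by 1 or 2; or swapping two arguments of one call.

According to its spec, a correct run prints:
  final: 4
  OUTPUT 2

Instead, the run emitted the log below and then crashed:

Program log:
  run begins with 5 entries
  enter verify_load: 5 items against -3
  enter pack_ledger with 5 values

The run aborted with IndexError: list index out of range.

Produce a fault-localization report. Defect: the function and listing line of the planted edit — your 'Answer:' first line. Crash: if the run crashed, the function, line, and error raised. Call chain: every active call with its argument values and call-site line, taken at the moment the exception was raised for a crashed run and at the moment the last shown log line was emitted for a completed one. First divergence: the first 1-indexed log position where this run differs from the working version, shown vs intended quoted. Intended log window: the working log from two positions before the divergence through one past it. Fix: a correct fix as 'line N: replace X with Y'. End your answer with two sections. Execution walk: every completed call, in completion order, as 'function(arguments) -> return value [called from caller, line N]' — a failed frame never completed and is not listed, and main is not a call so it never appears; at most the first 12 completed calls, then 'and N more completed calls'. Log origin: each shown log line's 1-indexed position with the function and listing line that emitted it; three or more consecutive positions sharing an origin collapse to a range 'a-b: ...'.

Answer: the defect is in pack_ledger at line 4.
Key observation: The log ends early — 3 lines, where the working version next logs 'pack_ledger done: 9'.
Crash: pack_ledger, line 5, IndexError.
Call chain: main -> verify_load([6, 9, -3, 4, 2], -3) (called at line 37) -> pack_ledger([6, 9, -3, 4, 2]) (called at line 27).
First divergence: position 4 — after 3 matching lines the faulty run goes silent; intended next line 'pack_ledger done: 9'.
Intended log window:
  2: enter verify_load: 5 items against -3
  3: enter pack_ledger with 5 values
  4: pack_ledger done: 9
  5: enter update_gauge: 5 items against -3
Execution walk:
  (no call completed)
Log origin:
  1: emitted by main (line 36)
  2: emitted by verify_load (line 26)
  3: emitted by pack_ledger (line 2)
A correct fix: line 4: replace `-1` with `1`.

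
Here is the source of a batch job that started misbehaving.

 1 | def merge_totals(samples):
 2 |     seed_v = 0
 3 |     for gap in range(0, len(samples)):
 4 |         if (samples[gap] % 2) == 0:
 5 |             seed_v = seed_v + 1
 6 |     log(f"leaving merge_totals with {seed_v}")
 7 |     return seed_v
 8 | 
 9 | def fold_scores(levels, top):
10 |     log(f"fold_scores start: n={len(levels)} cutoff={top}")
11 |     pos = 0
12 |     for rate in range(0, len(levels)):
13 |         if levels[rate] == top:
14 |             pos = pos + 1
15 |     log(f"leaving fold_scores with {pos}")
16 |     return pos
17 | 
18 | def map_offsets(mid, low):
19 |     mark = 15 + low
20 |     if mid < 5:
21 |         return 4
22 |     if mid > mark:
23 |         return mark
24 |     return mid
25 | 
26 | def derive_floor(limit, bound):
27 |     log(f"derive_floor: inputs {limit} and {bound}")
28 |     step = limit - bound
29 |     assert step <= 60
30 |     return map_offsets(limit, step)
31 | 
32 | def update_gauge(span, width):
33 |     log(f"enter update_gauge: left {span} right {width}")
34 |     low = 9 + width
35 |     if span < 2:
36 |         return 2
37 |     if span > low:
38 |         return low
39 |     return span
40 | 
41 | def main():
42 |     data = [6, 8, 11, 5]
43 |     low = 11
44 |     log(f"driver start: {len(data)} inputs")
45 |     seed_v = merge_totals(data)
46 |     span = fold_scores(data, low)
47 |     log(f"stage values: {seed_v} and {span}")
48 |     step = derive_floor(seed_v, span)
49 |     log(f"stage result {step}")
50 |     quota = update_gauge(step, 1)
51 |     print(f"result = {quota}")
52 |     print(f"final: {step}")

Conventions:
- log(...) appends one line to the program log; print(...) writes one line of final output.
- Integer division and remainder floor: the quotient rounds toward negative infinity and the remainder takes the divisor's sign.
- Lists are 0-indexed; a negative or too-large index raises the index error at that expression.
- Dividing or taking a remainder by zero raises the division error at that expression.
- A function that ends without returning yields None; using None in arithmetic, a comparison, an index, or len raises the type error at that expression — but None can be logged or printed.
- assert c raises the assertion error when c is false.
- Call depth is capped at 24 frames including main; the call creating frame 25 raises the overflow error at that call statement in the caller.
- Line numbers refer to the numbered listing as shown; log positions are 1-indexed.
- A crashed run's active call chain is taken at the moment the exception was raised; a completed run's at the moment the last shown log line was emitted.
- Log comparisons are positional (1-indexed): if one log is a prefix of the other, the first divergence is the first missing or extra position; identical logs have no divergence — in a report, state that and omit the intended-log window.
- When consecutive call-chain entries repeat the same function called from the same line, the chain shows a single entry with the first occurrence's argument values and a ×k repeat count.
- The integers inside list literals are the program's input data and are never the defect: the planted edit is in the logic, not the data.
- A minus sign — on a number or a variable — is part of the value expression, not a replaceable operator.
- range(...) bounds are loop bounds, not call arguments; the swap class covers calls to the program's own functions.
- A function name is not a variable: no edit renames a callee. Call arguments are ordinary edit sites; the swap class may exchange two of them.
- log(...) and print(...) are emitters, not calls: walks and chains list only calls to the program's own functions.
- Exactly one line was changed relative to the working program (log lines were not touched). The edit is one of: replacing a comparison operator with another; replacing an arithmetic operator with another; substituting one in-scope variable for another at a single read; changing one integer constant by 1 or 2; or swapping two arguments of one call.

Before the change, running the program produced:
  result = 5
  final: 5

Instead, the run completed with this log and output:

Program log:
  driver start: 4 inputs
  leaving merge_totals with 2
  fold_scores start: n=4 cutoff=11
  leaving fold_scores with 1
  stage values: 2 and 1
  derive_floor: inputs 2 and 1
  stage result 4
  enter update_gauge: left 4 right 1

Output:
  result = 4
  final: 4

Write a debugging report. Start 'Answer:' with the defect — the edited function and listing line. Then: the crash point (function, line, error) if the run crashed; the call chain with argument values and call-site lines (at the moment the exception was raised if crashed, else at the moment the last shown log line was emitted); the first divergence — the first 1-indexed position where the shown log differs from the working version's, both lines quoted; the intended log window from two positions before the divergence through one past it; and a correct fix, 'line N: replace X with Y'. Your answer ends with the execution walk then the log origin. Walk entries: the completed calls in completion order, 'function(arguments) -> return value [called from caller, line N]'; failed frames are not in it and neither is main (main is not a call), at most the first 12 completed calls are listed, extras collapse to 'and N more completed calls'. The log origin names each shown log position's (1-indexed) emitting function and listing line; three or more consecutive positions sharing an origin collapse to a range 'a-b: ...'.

Answer: the defect is in map_offsets at line 21.
Key fact: Everything matches until log position 7, which reads 'stage result 4' in place of 'stage result 5'.
Call chain: main -> update_gauge(4, 1) (called at line 50).
First divergence: position 7 — shown 'stage result 4', intended 'stage result 5'.
Intended log window:
  5: stage values: 2 and 1
  6: derive_floor: inputs 2 and 1
  7: stage result 5
  8: enter update_gauge: left 5 right 1
Execution walk:
  merge_totals([6, 8, 11, 5]) -> 2  [called from main, line 45]
  fold_scores([6, 8, 11, 5], 11) -> 1  [called from main, line 46]
  map_offsets(2, 1) -> 4  [called from derive_floor, line 30]
  derive_floor(2, 1) -> 4  [called from main, line 48]
  update_gauge(4, 1) -> 4  [called from main, line 50]
Log origin:
  1: logged in main at line 44
  2: logged in merge_totals at line 6
  3: logged in fold_scores at line 10
  4: logged in fold_scores at line 15
  5: logged in main at line 47
  6: logged in derive_floor at line 27
  7: logged in main at line 49
  8: logged in update_gauge at line 33
A correct fix: line 21: replace `4` with `5`.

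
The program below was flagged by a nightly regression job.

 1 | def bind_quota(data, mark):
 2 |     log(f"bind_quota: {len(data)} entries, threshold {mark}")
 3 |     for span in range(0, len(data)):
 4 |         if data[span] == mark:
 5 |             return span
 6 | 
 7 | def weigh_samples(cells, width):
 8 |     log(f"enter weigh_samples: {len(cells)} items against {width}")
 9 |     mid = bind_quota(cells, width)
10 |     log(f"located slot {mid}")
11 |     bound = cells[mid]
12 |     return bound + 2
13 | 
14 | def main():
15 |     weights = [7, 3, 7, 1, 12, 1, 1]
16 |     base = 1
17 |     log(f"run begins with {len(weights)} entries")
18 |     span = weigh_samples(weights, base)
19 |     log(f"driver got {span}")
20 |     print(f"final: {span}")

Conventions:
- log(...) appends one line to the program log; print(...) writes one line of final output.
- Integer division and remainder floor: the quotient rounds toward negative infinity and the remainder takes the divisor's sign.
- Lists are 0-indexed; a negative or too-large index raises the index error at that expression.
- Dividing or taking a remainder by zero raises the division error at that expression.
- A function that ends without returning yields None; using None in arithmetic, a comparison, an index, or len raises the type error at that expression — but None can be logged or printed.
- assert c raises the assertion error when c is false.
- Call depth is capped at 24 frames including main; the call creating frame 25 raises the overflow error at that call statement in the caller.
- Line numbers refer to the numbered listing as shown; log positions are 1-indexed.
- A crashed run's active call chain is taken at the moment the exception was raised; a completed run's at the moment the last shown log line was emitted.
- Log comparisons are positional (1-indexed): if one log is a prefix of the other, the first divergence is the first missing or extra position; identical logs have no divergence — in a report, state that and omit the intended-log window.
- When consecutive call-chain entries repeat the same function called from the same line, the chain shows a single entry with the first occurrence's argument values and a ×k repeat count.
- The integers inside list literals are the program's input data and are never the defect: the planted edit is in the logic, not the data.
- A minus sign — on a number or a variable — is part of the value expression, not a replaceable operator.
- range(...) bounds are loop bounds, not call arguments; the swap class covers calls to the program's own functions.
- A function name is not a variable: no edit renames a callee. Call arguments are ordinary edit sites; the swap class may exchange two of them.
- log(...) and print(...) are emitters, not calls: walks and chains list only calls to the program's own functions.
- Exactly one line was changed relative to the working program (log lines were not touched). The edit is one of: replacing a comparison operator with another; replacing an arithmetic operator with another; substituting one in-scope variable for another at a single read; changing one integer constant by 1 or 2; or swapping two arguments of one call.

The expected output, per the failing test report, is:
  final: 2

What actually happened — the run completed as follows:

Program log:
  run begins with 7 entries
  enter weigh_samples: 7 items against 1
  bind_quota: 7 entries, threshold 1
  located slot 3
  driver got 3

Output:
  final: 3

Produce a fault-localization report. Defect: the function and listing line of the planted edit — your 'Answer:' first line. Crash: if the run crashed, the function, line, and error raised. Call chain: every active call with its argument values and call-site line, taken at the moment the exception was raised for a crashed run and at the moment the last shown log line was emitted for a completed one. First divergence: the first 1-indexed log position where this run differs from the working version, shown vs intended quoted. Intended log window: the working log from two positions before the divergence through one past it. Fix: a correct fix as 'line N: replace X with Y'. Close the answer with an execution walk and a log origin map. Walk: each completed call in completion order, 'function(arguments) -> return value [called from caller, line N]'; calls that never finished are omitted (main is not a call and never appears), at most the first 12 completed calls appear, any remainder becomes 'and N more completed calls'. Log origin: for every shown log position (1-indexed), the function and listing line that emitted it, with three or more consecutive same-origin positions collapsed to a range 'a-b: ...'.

Answer: the defect is in weigh_samples at line 12.
Core observation: Position 5 is the first bad log line: 'driver got 3' should read 'driver got 2'.
Call chain: main.
First divergence: at position 5 the run shows 'driver got 3' where the working version logs 'driver got 2'.
Intended log window:
  3: bind_quota: 7 entries, threshold 1
  4: located slot 3
  5: driver got 2
Execution walk:
  bind_quota([7, 3, 7, 1, 12, 1, 1], 1) -> 3  [called from weigh_samples, line 9]
  weigh_samples([7, 3, 7, 1, 12, 1, 1], 1) -> 3  [called from main, line 18]
Log origins:
  1 — main, line 17
  2 — weigh_samples, line 8
  3 — bind_quota, line 2
  4 — weigh_samples, line 10
  5 — main, line 19
A correct fix: line 12: replace `+` with `*`.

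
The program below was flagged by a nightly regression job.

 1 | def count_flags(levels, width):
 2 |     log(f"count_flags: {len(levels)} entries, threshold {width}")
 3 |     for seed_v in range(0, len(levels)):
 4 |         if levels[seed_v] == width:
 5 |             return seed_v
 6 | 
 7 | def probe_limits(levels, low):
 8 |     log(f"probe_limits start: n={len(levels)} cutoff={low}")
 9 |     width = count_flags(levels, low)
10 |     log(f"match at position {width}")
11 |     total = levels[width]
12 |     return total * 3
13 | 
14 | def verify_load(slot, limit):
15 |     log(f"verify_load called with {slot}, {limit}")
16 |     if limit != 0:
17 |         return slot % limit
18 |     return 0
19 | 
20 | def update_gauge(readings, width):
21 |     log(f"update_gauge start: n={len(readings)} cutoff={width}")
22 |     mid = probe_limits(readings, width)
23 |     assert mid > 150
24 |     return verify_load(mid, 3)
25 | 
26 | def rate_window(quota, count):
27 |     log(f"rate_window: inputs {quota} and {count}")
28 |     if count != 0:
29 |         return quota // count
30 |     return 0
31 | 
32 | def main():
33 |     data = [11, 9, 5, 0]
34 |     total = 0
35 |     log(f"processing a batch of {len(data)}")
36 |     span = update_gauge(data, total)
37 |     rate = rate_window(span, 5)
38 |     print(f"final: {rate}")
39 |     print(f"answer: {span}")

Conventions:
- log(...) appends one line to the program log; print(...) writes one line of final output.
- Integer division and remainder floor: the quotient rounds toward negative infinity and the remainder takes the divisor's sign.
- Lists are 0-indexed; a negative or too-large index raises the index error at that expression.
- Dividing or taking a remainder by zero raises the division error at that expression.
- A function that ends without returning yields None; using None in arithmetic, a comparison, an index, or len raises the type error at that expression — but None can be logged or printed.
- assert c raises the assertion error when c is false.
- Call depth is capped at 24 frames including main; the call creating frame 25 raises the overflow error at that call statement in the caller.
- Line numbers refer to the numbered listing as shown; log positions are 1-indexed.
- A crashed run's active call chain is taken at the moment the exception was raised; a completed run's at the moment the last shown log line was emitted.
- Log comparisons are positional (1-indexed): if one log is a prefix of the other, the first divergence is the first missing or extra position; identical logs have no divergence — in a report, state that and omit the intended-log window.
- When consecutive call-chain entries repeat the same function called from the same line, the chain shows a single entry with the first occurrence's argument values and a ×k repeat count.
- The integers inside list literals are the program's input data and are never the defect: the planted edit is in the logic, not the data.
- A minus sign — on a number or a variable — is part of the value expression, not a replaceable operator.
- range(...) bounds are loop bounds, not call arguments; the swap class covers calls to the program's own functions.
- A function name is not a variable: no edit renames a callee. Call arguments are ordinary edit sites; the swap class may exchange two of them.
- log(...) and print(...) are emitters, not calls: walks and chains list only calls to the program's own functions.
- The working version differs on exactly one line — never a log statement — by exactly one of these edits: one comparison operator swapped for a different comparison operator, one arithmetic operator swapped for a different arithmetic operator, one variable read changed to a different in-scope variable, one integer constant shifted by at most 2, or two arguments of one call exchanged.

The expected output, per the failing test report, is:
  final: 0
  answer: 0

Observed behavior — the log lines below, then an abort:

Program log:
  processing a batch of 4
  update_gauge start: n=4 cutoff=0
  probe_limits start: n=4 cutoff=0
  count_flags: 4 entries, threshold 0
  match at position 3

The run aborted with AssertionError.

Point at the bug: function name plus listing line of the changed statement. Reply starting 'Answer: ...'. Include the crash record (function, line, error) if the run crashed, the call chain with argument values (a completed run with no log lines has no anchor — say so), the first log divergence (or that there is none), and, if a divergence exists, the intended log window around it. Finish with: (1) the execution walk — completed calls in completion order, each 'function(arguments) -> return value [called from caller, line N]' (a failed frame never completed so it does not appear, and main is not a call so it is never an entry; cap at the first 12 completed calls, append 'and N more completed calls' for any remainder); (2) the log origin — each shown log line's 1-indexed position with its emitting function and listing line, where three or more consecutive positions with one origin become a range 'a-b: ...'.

Answer: the defect is in update_gauge at line 23.
Key fact: The shown log is a 5-line prefix of the intended one, whose next entry is 'verify_load called with 0, 3'.
Crash: update_gauge, line 23, AssertionError.
Call chain: main -> update_gauge([11, 9, 5, 0], 0) (called at line 36).
First divergence: position 6; the shown log stops at 5 lines while the working version next logs 'verify_load called with 0, 3'.
Intended log window:
  4: count_flags: 4 entries, threshold 0
  5: match at position 3
  6: verify_load called with 0, 3
  7: rate_window: inputs 0 and 5
Execution walk:
  count_flags([11, 9, 5, 0], 0) -> 3  [called from probe_limits, line 9]
  probe_limits([11, 9, 5, 0], 0) -> 0  [called from update_gauge, line 22]
Log line origins:
  1 — main, line 35
  2 — update_gauge, line 21
  3 — probe_limits, line 8
  4 — count_flags, line 2
  5 — probe_limits, line 10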